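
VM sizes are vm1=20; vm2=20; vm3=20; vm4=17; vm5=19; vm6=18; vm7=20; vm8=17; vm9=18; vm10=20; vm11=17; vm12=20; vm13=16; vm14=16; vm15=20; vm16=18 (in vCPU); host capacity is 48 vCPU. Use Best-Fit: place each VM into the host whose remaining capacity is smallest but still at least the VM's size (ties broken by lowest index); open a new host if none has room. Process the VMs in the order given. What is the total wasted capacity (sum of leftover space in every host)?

88

Put vm1 (20 vCPU) in host 1; 28 vCPU remain.
Put vm2 (20 vCPU) in host 1; 8 vCPU remain.
Put vm3 (20 vCPU) in host 2; 28 vCPU remain.
Put vm4 (17 vCPU) in host 2; 11 vCPU remain.
Put vm5 (19 vCPU) in host 3; 29 vCPU remain.
Put vm6 (18 vCPU) in host 3; 11 vCPU remain.
Put vm7 (20 vCPU) in host 4; 28 vCPU remain.
Put vm8 (17 vCPU) in host 4; 11 vCPU remain.
Put vm9 (18 vCPU) in host 5; 30 vCPU remain.
Put vm10 (20 vCPU) in host 5; 10 vCPU remain.
Put vm11 (17 vCPU) in host 6; 31 vCPU remain.
Put vm12 (20 vCPU) in host 6; 11 vCPU remain.
Put vm13 (16 vCPU) in host 7; 32 vCPU remain.
Put vm14 (16 vCPU) in host 7; 16 vCPU remain.
Put vm15 (20 vCPU) in host 8; 28 vCPU remain.
Put vm16 (18 vCPU) in host 8; 10 vCPU remain.
8 hosts × 48 vCPU = 384 vCPU; used 296 vCPU; unused 88 vCPU.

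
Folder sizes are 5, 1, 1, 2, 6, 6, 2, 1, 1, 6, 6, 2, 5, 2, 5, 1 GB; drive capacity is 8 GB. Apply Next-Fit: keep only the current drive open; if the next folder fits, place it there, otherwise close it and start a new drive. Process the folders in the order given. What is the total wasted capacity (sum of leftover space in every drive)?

4

Put 5 GB in drive 1; 3 GB remain.
Put 1 GB in drive 1; 2 GB remain.
Put 1 GB in drive 1; 1 GB remain.
Put 2 GB in drive 2; 6 GB remain.
Put 6 GB in drive 2; 0 GB remain.
Put 6 GB in drive 3; 2 GB remain.
Put 2 GB in drive 3; 0 GB remain.
Put 1 GB in drive 4; 7 GB remain.
Put 1 GB in drive 4; 6 GB remain.
Put 6 GB in drive 4; 0 GB remain.
Put 6 GB in drive 5; 2 GB remain.
Put 2 GB in drive 5; 0 GB remain.
Put 5 GB in drive 6; 3 GB remain.
Put 2 GB in drive 6; 1 GB remain.
Put 5 GB in drive 7; 3 GB remain.
Put 1 GB in drive 7; 2 GB remain.
7 drives × 8 GB = 56 GB; used 52 GB; unused 4 GB.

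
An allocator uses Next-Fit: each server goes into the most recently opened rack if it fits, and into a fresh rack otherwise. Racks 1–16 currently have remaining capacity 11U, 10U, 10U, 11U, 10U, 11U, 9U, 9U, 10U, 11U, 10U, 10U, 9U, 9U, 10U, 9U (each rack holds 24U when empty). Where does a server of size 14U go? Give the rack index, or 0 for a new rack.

Next-Fit only looks at rack 16, which has 9U free.
14U does not fit, so a new rack is opened.

0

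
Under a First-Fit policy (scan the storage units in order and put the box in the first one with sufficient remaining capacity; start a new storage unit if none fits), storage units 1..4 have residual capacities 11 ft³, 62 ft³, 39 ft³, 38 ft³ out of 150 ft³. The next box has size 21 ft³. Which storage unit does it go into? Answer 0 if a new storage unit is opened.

Storage units with room: storage unit 2 (62 ft³), storage unit 3 (39 ft³), storage unit 4 (38 ft³).
The first with room is storage unit 2.

2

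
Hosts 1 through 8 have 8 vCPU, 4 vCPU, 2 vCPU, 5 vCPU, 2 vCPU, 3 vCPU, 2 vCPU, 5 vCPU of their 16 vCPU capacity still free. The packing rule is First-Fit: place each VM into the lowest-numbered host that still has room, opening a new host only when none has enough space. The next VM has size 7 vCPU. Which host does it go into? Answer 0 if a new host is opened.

1

Hosts with room: host 1 (8 vCPU).
The first with room is host 1.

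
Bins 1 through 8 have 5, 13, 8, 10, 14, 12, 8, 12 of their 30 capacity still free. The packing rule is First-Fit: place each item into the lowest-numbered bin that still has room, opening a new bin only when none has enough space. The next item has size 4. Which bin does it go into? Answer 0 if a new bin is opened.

1

Bins with room: bin 1 (5), bin 2 (13), bin 3 (8), bin 4 (10), bin 5 (14), bin 6 (12), bin 7 (8), bin 8 (12).
The first with room is bin 1.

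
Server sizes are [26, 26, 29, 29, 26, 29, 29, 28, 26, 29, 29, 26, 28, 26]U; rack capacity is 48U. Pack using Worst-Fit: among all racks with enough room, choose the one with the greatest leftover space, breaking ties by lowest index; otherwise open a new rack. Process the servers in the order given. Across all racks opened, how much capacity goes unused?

26U → rack 1 (remaining 22U)
26U → rack 2 (remaining 22U)
29U → rack 3 (remaining 19U)
29U → rack 4 (remaining 19U)
26U → rack 5 (remaining 22U)
29U → rack 6 (remaining 19U)
29U → rack 7 (remaining 19U)
28U → rack 8 (remaining 20U)
26U → rack 9 (remaining 22U)
29U → rack 10 (remaining 19U)
29U → rack 11 (remaining 19U)
26U → rack 12 (remaining 22U)
28U → rack 13 (remaining 20U)
26U → rack 14 (remaining 22U)
14 racks × 48U = 672U; used 386U; unused 286U.

286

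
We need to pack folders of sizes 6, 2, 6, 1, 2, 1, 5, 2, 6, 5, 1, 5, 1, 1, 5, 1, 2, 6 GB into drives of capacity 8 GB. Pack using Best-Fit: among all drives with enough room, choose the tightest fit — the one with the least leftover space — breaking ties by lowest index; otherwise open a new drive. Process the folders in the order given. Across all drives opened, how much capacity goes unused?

6 GB → drive 1 (remaining 2 GB)
2 GB → drive 1 (remaining 0 GB)
6 GB → drive 2 (remaining 2 GB)
1 GB → drive 2 (remaining 1 GB)
2 GB → drive 3 (remaining 6 GB)
1 GB → drive 2 (remaining 0 GB)
5 GB → drive 3 (remaining 1 GB)
2 GB → drive 4 (remaining 6 GB)
6 GB → drive 4 (remaining 0 GB)
5 GB → drive 5 (remaining 3 GB)
1 GB → drive 3 (remaining 0 GB)
5 GB → drive 6 (remaining 3 GB)
1 GB → drive 5 (remaining 2 GB)
1 GB → drive 5 (remaining 1 GB)
5 GB → drive 7 (remaining 3 GB)
1 GB → drive 5 (remaining 0 GB)
2 GB → drive 6 (remaining 1 GB)
6 GB → drive 8 (remaining 2 GB)
8 drives × 8 GB = 64 GB; used 58 GB; unused 6 GB.

6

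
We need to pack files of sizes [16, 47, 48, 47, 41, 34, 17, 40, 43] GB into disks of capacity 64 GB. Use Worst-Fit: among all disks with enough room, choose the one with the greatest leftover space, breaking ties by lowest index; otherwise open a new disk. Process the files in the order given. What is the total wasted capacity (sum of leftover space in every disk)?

115

16 GB → disk 1 (remaining 48 GB)
47 GB → disk 1 (remaining 1 GB)
48 GB → disk 2 (remaining 16 GB)
47 GB → disk 3 (remaining 17 GB)
41 GB → disk 4 (remaining 23 GB)
34 GB → disk 5 (remaining 30 GB)
17 GB → disk 5 (remaining 13 GB)
40 GB → disk 6 (remaining 24 GB)
43 GB → disk 7 (remaining 21 GB)
7 disks × 64 GB = 448 GB; used 333 GB; unused 115 GB.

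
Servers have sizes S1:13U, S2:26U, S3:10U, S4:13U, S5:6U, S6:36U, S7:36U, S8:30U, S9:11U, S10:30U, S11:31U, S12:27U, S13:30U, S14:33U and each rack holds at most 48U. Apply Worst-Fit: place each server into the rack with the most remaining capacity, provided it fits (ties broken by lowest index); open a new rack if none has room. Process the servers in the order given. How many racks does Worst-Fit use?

rack 1: place S1 (13U), 35U left
rack 1: place S2 (26U), 9U left
rack 2: place S3 (10U), 38U left
rack 2: place S4 (13U), 25U left
rack 2: place S5 (6U), 19U left
rack 3: place S6 (36U), 12U left
rack 4: place S7 (36U), 12U left
rack 5: place S8 (30U), 18U left
rack 2: place S9 (11U), 8U left
rack 6: place S10 (30U), 18U left
rack 7: place S11 (31U), 17U left
rack 8: place S12 (27U), 21U left
rack 9: place S13 (30U), 18U left
rack 10: place S14 (33U), 15U left

10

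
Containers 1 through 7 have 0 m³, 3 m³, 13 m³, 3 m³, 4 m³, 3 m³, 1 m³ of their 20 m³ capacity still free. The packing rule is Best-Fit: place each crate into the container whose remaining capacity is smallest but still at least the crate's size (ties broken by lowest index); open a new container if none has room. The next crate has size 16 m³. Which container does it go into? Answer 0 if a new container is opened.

0

No container has ≥ 16 m³ free, so a new container is opened.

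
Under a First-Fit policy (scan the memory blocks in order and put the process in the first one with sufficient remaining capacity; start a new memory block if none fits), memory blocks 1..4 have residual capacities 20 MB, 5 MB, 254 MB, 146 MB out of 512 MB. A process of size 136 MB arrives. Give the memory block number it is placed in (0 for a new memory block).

3

Memory blocks with room: memory block 3 (254 MB), memory block 4 (146 MB).
The first with room is memory block 3.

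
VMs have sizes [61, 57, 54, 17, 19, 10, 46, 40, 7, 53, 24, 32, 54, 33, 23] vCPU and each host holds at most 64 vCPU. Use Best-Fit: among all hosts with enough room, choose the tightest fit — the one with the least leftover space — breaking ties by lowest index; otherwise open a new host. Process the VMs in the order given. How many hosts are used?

host 1: place 61 vCPU, 3 vCPU left
host 2: place 57 vCPU, 7 vCPU left
host 3: place 54 vCPU, 10 vCPU left
host 4: place 17 vCPU, 47 vCPU left
host 4: place 19 vCPU, 28 vCPU left
host 3: place 10 vCPU, 0 vCPU left
host 5: place 46 vCPU, 18 vCPU left
host 6: place 40 vCPU, 24 vCPU left
host 2: place 7 vCPU, 0 vCPU left
host 7: place 53 vCPU, 11 vCPU left
host 6: place 24 vCPU, 0 vCPU left
host 8: place 32 vCPU, 32 vCPU left
host 9: place 54 vCPU, 10 vCPU left
host 10: place 33 vCPU, 31 vCPU left
host 4: place 23 vCPU, 5 vCPU left

10 hosts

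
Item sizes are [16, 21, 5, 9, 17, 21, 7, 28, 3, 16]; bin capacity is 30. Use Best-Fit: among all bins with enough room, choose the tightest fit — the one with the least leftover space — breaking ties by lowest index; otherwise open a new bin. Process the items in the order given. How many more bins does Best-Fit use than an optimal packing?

Best-Fit: [16,9] [21,5,3] [17] [21,7] [28] [16] → 6 bins.
6 items exceed 15 (half the capacity), and no two of those can share a bin, so at least 6 bins are needed.
So 6 is already optimal.

0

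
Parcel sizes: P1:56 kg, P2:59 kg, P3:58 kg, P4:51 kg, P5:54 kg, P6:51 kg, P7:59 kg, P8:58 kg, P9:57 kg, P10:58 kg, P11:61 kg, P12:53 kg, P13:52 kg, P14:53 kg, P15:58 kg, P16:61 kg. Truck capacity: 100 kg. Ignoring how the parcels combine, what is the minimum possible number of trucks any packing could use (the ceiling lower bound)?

9 trucks

Total size = 56 + 59 + 58 + 51 + 54 + 51 + 59 + 58 + 57 + 58 + 61 + 53 + 52 + 53 + 58 + 61 = 899 kg.
⌈899 / 100⌉ = 9.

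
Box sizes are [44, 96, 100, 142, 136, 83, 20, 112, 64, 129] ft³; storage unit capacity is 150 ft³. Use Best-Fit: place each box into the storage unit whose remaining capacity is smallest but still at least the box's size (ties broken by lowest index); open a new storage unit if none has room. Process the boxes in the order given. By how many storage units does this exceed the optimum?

Best-Fit: [44,96] [100,20] [142] [136] [83,64] [112] [129] → 7 storage units.
Total size 926 ft³; any packing needs at least ⌈926/150⌉ = 7 storage units.
So 7 is already optimal.

0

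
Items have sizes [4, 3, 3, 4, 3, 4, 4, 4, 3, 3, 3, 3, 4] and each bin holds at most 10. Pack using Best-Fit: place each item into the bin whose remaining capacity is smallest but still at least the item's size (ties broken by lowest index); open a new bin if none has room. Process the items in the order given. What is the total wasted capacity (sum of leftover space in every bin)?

4 → bin 1 (remaining 6)
3 → bin 1 (remaining 3)
3 → bin 1 (remaining 0)
4 → bin 2 (remaining 6)
3 → bin 2 (remaining 3)
4 → bin 3 (remaining 6)
4 → bin 3 (remaining 2)
4 → bin 4 (remaining 6)
3 → bin 2 (remaining 0)
3 → bin 4 (remaining 3)
3 → bin 4 (remaining 0)
3 → bin 5 (remaining 7)
4 → bin 5 (remaining 3)
5 bins × 10 = 50; used 45; unused 5.

5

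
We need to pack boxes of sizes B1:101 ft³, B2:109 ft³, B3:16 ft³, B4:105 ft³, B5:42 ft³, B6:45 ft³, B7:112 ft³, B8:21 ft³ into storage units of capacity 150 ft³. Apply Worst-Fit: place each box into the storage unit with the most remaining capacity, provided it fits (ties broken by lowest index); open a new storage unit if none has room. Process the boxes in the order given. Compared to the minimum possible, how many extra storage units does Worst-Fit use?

1

Worst-Fit: [101,16] [109] [105,42] [45,21] [112] → 5 storage units.
Total size 551 ft³; any packing needs at least ⌈551/150⌉ = 4 storage units.
An optimal packing achieves that bound: [112,21,16] [109] [105,45] [101,42] → 4 storage units.
Excess: 5 − 4 = 1.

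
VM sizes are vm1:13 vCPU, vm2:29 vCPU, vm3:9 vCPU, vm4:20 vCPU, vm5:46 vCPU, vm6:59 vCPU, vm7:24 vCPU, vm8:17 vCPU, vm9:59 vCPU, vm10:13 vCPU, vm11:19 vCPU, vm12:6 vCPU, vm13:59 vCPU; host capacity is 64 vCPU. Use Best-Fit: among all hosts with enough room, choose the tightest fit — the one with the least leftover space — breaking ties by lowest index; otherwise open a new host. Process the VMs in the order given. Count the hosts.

host 1: place vm1 (13 vCPU), 51 vCPU left
host 1: place vm2 (29 vCPU), 22 vCPU left
host 1: place vm3 (9 vCPU), 13 vCPU left
host 2: place vm4 (20 vCPU), 44 vCPU left
host 3: place vm5 (46 vCPU), 18 vCPU left
host 4: place vm6 (59 vCPU), 5 vCPU left
host 2: place vm7 (24 vCPU), 20 vCPU left
host 3: place vm8 (17 vCPU), 1 vCPU left
host 5: place vm9 (59 vCPU), 5 vCPU left
host 1: place vm10 (13 vCPU), 0 vCPU left
host 2: place vm11 (19 vCPU), 1 vCPU left
host 6: place vm12 (6 vCPU), 58 vCPU left
host 7: place vm13 (59 vCPU), 5 vCPU left
Final hosts: [13,29,9,13] [20,24,19] [46,17] [59] [59] [6] [59].

7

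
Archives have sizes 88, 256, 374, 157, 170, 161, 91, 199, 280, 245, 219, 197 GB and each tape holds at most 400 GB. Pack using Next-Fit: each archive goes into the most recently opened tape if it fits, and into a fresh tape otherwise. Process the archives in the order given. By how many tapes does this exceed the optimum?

Next-Fit: [88,256] [374] [157,170] [161,91] [199] [280] [245] [219] [197] → 9 tapes.
Total size 2437 GB; any packing needs at least ⌈2437/400⌉ = 7 tapes.
An optimal packing achieves that bound: [374] [280,91] [256,88] [245] [219,170] [199,197] [161,157] → 7 tapes.
Excess: 9 − 7 = 2.

2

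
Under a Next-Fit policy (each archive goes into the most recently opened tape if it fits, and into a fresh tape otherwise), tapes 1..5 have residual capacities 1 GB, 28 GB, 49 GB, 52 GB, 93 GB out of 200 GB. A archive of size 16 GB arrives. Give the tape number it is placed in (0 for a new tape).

5

Next-Fit only looks at tape 5, which has 93 GB free.
16 GB fits there.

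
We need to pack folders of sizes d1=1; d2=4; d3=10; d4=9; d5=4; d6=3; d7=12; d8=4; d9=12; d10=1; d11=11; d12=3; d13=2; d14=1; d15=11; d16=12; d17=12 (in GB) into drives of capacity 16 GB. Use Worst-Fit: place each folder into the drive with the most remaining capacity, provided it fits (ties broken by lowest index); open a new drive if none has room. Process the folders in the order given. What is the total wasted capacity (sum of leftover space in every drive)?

Put d1 (1 GB) in drive 1; 15 GB remain.
Put d2 (4 GB) in drive 1; 11 GB remain.
Put d3 (10 GB) in drive 1; 1 GB remain.
Put d4 (9 GB) in drive 2; 7 GB remain.
Put d5 (4 GB) in drive 2; 3 GB remain.
Put d6 (3 GB) in drive 2; 0 GB remain.
Put d7 (12 GB) in drive 3; 4 GB remain.
Put d8 (4 GB) in drive 3; 0 GB remain.
Put d9 (12 GB) in drive 4; 4 GB remain.
Put d10 (1 GB) in drive 4; 3 GB remain.
Put d11 (11 GB) in drive 5; 5 GB remain.
Put d12 (3 GB) in drive 5; 2 GB remain.
Put d13 (2 GB) in drive 4; 1 GB remain.
Put d14 (1 GB) in drive 5; 1 GB remain.
Put d15 (11 GB) in drive 6; 5 GB remain.
Put d16 (12 GB) in drive 7; 4 GB remain.
Put d17 (12 GB) in drive 8; 4 GB remain.
8 drives × 16 GB = 128 GB; used 112 GB; unused 16 GB.

16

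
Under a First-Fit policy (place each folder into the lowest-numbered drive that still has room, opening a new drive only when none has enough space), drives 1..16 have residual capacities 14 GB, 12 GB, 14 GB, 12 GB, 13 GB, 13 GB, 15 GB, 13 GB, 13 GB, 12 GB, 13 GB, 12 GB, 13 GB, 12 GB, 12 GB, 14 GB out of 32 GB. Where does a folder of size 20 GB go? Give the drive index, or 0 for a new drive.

No drive has ≥ 20 GB free, so a new drive is opened.

0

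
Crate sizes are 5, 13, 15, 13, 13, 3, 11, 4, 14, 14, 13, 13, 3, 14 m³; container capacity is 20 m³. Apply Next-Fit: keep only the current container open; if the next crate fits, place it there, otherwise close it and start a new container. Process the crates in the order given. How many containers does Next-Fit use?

10

container 1: place 5 m³, 15 m³ left
container 1: place 13 m³, 2 m³ left
container 2: place 15 m³, 5 m³ left
container 3: place 13 m³, 7 m³ left
container 4: place 13 m³, 7 m³ left
container 4: place 3 m³, 4 m³ left
container 5: place 11 m³, 9 m³ left
container 5: place 4 m³, 5 m³ left
container 6: place 14 m³, 6 m³ left
container 7: place 14 m³, 6 m³ left
container 8: place 13 m³, 7 m³ left
container 9: place 13 m³, 7 m³ left
container 9: place 3 m³, 4 m³ left
container 10: place 14 m³, 6 m³ left
Final containers: [5,13] [15] [13] [13,3] [11,4] [14] [14] [13] [13,3] [14].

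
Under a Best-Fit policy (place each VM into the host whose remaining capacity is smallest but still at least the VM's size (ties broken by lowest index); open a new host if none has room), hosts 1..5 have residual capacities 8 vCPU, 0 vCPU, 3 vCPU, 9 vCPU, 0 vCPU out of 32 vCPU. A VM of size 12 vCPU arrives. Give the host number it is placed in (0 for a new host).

0

No host has ≥ 12 vCPU free, so a new host is opened.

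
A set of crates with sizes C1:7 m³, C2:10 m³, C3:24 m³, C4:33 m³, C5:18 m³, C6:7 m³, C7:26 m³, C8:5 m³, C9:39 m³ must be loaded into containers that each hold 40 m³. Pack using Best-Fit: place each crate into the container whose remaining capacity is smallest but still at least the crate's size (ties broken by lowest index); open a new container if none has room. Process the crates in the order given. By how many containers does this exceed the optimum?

0

Best-Fit: [7,10,18,5] [24] [33,7] [26] [39] → 5 containers.
Total size 169 m³; any packing needs at least ⌈169/40⌉ = 5 containers.
So 5 is already optimal.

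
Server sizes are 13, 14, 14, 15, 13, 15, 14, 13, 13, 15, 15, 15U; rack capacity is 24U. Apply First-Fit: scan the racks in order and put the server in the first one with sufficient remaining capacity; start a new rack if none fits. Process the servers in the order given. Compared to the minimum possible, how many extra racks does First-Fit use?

First-Fit: [13] [14] [14] [15] [13] [15] [14] [13] [13] [15] [15] [15] → 12 racks.
12 servers exceed 12U (half the capacity), and no two of those can share a rack, so at least 12 racks are needed.
So 12 is already optimal.

0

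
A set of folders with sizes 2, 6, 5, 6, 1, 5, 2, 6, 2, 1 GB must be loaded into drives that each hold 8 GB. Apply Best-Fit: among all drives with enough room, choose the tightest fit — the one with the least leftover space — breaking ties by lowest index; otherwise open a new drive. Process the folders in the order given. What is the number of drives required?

2 GB → drive 1 (remaining 6 GB)
6 GB → drive 1 (remaining 0 GB)
5 GB → drive 2 (remaining 3 GB)
6 GB → drive 3 (remaining 2 GB)
1 GB → drive 3 (remaining 1 GB)
5 GB → drive 4 (remaining 3 GB)
2 GB → drive 2 (remaining 1 GB)
6 GB → drive 5 (remaining 2 GB)
2 GB → drive 5 (remaining 0 GB)
1 GB → drive 2 (remaining 0 GB)

5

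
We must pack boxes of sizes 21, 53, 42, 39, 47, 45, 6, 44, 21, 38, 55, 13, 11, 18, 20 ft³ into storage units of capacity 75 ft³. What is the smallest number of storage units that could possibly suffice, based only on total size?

Total size = 21 + 53 + 42 + 39 + 47 + 45 + 6 + 44 + 21 + 38 + 55 + 13 + 11 + 18 + 20 = 473 ft³.
⌈473 / 75⌉ = 7.

7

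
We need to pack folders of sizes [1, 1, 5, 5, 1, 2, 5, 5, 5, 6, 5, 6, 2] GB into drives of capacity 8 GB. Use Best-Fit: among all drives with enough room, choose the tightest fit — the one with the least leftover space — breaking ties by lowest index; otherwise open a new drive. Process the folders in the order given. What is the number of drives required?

1 GB → drive 1 (remaining 7 GB)
1 GB → drive 1 (remaining 6 GB)
5 GB → drive 1 (remaining 1 GB)
5 GB → drive 2 (remaining 3 GB)
1 GB → drive 1 (remaining 0 GB)
2 GB → drive 2 (remaining 1 GB)
5 GB → drive 3 (remaining 3 GB)
5 GB → drive 4 (remaining 3 GB)
5 GB → drive 5 (remaining 3 GB)
6 GB → drive 6 (remaining 2 GB)
5 GB → drive 7 (remaining 3 GB)
6 GB → drive 8 (remaining 2 GB)
2 GB → drive 6 (remaining 0 GB)
Final drives: [1,1,5,1] [5,2] [5] [5] [5] [6,2] [5] [6].

8 drives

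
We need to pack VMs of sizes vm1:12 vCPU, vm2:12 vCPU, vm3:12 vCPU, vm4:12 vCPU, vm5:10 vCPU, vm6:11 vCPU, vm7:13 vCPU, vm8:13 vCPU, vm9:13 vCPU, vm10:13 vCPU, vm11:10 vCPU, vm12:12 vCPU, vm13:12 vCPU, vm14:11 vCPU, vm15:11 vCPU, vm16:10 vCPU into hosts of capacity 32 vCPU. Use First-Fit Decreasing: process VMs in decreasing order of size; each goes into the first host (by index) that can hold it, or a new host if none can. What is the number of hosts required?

7

Sorted descending: 13, 13, 13, 13, 12, 12, 12, 12, 12, 12, 11, 11, 11, 10, 10, 10.
13 vCPU → host 1 (remaining 19 vCPU)
13 vCPU → host 1 (remaining 6 vCPU)
13 vCPU → host 2 (remaining 19 vCPU)
13 vCPU → host 2 (remaining 6 vCPU)
12 vCPU → host 3 (remaining 20 vCPU)
12 vCPU → host 3 (remaining 8 vCPU)
12 vCPU → host 4 (remaining 20 vCPU)
12 vCPU → host 4 (remaining 8 vCPU)
12 vCPU → host 5 (remaining 20 vCPU)
12 vCPU → host 5 (remaining 8 vCPU)
11 vCPU → host 6 (remaining 21 vCPU)
11 vCPU → host 6 (remaining 10 vCPU)
11 vCPU → host 7 (remaining 21 vCPU)
10 vCPU → host 6 (remaining 0 vCPU)
10 vCPU → host 7 (remaining 11 vCPU)
10 vCPU → host 7 (remaining 1 vCPU)
Final hosts: [13,13] [13,13] [12,12] [12,12] [12,12] [11,11,10] [11,10,10].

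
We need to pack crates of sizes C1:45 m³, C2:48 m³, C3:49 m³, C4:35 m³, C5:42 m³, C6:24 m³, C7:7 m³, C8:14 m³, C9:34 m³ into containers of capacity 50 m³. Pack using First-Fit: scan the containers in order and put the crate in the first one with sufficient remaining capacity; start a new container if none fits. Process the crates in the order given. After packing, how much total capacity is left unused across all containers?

C1 (45 m³) → container 1 (remaining 5 m³)
C2 (48 m³) → container 2 (remaining 2 m³)
C3 (49 m³) → container 3 (remaining 1 m³)
C4 (35 m³) → container 4 (remaining 15 m³)
C5 (42 m³) → container 5 (remaining 8 m³)
C6 (24 m³) → container 6 (remaining 26 m³)
C7 (7 m³) → container 4 (remaining 8 m³)
C8 (14 m³) → container 6 (remaining 12 m³)
C9 (34 m³) → container 7 (remaining 16 m³)
7 containers × 50 m³ = 350 m³; used 298 m³; unused 52 m³.

52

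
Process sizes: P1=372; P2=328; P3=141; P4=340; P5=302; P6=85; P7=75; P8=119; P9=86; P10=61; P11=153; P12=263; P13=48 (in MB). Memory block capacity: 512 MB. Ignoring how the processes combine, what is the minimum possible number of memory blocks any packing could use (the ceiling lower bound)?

5

Total size = 372 + 328 + 141 + 340 + 302 + 85 + 75 + 119 + 86 + 61 + 153 + 263 + 48 = 2373 MB.
⌈2373 / 512⌉ = 5.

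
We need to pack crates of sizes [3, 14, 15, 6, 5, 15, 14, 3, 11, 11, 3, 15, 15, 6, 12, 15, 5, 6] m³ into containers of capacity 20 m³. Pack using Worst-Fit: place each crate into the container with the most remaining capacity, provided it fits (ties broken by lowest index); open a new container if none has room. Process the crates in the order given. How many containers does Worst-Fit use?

container 1: place 3 m³, 17 m³ left
container 1: place 14 m³, 3 m³ left
container 2: place 15 m³, 5 m³ left
container 3: place 6 m³, 14 m³ left
container 3: place 5 m³, 9 m³ left
container 4: place 15 m³, 5 m³ left
container 5: place 14 m³, 6 m³ left
container 3: place 3 m³, 6 m³ left
container 6: place 11 m³, 9 m³ left
container 7: place 11 m³, 9 m³ left
container 6: place 3 m³, 6 m³ left
container 8: place 15 m³, 5 m³ left
container 9: place 15 m³, 5 m³ left
container 7: place 6 m³, 3 m³ left
container 10: place 12 m³, 8 m³ left
container 11: place 15 m³, 5 m³ left
container 10: place 5 m³, 3 m³ left
container 3: place 6 m³, 0 m³ left

11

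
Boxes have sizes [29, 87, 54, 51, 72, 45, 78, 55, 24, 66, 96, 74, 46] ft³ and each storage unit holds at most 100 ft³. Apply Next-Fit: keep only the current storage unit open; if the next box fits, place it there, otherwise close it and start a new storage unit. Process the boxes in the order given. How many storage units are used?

Put 29 ft³ in storage unit 1; 71 ft³ remain.
Put 87 ft³ in storage unit 2; 13 ft³ remain.
Put 54 ft³ in storage unit 3; 46 ft³ remain.
Put 51 ft³ in storage unit 4; 49 ft³ remain.
Put 72 ft³ in storage unit 5; 28 ft³ remain.
Put 45 ft³ in storage unit 6; 55 ft³ remain.
Put 78 ft³ in storage unit 7; 22 ft³ remain.
Put 55 ft³ in storage unit 8; 45 ft³ remain.
Put 24 ft³ in storage unit 8; 21 ft³ remain.
Put 66 ft³ in storage unit 9; 34 ft³ remain.
Put 96 ft³ in storage unit 10; 4 ft³ remain.
Put 74 ft³ in storage unit 11; 26 ft³ remain.
Put 46 ft³ in storage unit 12; 54 ft³ remain.
Final storage units: [29] [87] [54] [51] [72] [45] [78] [55,24] [66] [96] [74] [46].

12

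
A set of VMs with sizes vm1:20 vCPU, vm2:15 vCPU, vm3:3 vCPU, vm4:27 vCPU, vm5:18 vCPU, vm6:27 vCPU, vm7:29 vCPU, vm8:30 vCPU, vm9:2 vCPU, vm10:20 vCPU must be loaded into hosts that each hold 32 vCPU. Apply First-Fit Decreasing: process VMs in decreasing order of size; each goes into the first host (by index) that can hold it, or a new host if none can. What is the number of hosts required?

Sorted descending: 30, 29, 27, 27, 20, 20, 18, 15, 3, 2.
host 1: place 30 vCPU, 2 vCPU left
host 2: place 29 vCPU, 3 vCPU left
host 3: place 27 vCPU, 5 vCPU left
host 4: place 27 vCPU, 5 vCPU left
host 5: place 20 vCPU, 12 vCPU left
host 6: place 20 vCPU, 12 vCPU left
host 7: place 18 vCPU, 14 vCPU left
host 8: place 15 vCPU, 17 vCPU left
host 2: place 3 vCPU, 0 vCPU left
host 1: place 2 vCPU, 0 vCPU left
Final hosts: [30,2] [29,3] [27] [27] [20] [20] [18] [15].

8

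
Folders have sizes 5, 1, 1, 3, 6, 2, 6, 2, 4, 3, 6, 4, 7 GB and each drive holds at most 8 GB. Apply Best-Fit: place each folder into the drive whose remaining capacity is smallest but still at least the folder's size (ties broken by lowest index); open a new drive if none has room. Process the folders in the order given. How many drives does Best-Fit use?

7 drives

drive 1: place 5 GB, 3 GB left
drive 1: place 1 GB, 2 GB left
drive 1: place 1 GB, 1 GB left
drive 2: place 3 GB, 5 GB left
drive 3: place 6 GB, 2 GB left
drive 3: place 2 GB, 0 GB left
drive 4: place 6 GB, 2 GB left
drive 4: place 2 GB, 0 GB left
drive 2: place 4 GB, 1 GB left
drive 5: place 3 GB, 5 GB left
drive 6: place 6 GB, 2 GB left
drive 5: place 4 GB, 1 GB left
drive 7: place 7 GB, 1 GB left
Final drives: [5,1,1] [3,4] [6,2] [6,2] [3,4] [6] [7].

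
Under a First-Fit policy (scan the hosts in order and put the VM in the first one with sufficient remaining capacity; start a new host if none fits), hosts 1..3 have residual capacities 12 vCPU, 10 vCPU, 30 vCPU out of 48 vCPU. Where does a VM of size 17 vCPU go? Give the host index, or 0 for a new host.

Hosts with room: host 3 (30 vCPU).
The first with room is host 3.

3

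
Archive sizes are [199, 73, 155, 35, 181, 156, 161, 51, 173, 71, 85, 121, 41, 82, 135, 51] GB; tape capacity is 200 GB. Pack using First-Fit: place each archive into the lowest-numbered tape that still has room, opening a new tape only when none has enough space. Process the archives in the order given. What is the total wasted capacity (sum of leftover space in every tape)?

Put 199 GB in tape 1; 1 GB remain.
Put 73 GB in tape 2; 127 GB remain.
Put 155 GB in tape 3; 45 GB remain.
Put 35 GB in tape 2; 92 GB remain.
Put 181 GB in tape 4; 19 GB remain.
Put 156 GB in tape 5; 44 GB remain.
Put 161 GB in tape 6; 39 GB remain.
Put 51 GB in tape 2; 41 GB remain.
Put 173 GB in tape 7; 27 GB remain.
Put 71 GB in tape 8; 129 GB remain.
Put 85 GB in tape 8; 44 GB remain.
Put 121 GB in tape 9; 79 GB remain.
Put 41 GB in tape 2; 0 GB remain.
Put 82 GB in tape 10; 118 GB remain.
Put 135 GB in tape 11; 65 GB remain.
Put 51 GB in tape 9; 28 GB remain.
11 tapes × 200 GB = 2200 GB; used 1770 GB; unused 430 GB.

430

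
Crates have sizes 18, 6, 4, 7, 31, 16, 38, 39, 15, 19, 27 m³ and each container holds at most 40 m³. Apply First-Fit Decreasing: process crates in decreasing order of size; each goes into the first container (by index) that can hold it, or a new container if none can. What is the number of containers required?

Sorted descending: 39, 38, 31, 27, 19, 18, 16, 15, 7, 6, 4.
Put 39 m³ in container 1; 1 m³ remain.
Put 38 m³ in container 2; 2 m³ remain.
Put 31 m³ in container 3; 9 m³ remain.
Put 27 m³ in container 4; 13 m³ remain.
Put 19 m³ in container 5; 21 m³ remain.
Put 18 m³ in container 5; 3 m³ remain.
Put 16 m³ in container 6; 24 m³ remain.
Put 15 m³ in container 6; 9 m³ remain.
Put 7 m³ in container 3; 2 m³ remain.
Put 6 m³ in container 4; 7 m³ remain.
Put 4 m³ in container 4; 3 m³ remain.

6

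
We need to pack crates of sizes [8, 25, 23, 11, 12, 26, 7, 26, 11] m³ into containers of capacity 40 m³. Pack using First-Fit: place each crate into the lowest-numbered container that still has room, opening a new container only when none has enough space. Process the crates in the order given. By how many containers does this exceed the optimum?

0

First-Fit: [8,25,7] [23,11] [12,26] [26,11] → 4 containers.
Total size 149 m³; any packing needs at least ⌈149/40⌉ = 4 containers.
So 4 is already optimal.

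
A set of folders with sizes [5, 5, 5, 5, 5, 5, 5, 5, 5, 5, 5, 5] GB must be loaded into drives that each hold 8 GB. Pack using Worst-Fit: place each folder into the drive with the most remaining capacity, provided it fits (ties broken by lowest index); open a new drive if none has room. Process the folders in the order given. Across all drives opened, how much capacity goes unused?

Put 5 GB in drive 1; 3 GB remain.
Put 5 GB in drive 2; 3 GB remain.
Put 5 GB in drive 3; 3 GB remain.
Put 5 GB in drive 4; 3 GB remain.
Put 5 GB in drive 5; 3 GB remain.
Put 5 GB in drive 6; 3 GB remain.
Put 5 GB in drive 7; 3 GB remain.
Put 5 GB in drive 8; 3 GB remain.
Put 5 GB in drive 9; 3 GB remain.
Put 5 GB in drive 10; 3 GB remain.
Put 5 GB in drive 11; 3 GB remain.
Put 5 GB in drive 12; 3 GB remain.
12 drives × 8 GB = 96 GB; used 60 GB; unused 36 GB.

36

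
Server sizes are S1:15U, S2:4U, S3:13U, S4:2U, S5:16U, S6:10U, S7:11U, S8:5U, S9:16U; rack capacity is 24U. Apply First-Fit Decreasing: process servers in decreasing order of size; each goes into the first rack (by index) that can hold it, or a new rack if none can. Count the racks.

5

Sorted descending: 16, 16, 15, 13, 11, 10, 5, 4, 2.
rack 1: place 16U, 8U left
rack 2: place 16U, 8U left
rack 3: place 15U, 9U left
rack 4: place 13U, 11U left
rack 4: place 11U, 0U left
rack 5: place 10U, 14U left
rack 1: place 5U, 3U left
rack 2: place 4U, 4U left
rack 1: place 2U, 1U left
Final racks: [16,5,2] [16,4] [15] [13,11] [10].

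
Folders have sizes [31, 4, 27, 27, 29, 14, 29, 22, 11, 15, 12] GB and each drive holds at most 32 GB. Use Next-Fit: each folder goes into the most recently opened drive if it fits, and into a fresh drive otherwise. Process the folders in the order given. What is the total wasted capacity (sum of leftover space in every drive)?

67

drive 1: place 31 GB, 1 GB left
drive 2: place 4 GB, 28 GB left
drive 2: place 27 GB, 1 GB left
drive 3: place 27 GB, 5 GB left
drive 4: place 29 GB, 3 GB left
drive 5: place 14 GB, 18 GB left
drive 6: place 29 GB, 3 GB left
drive 7: place 22 GB, 10 GB left
drive 8: place 11 GB, 21 GB left
drive 8: place 15 GB, 6 GB left
drive 9: place 12 GB, 20 GB left
9 drives × 32 GB = 288 GB; used 221 GB; unused 67 GB.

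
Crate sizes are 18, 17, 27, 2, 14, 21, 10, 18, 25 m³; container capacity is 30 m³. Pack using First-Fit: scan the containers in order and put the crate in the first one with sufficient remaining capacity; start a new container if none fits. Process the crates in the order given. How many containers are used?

Put 18 m³ in container 1; 12 m³ remain.
Put 17 m³ in container 2; 13 m³ remain.
Put 27 m³ in container 3; 3 m³ remain.
Put 2 m³ in container 1; 10 m³ remain.
Put 14 m³ in container 4; 16 m³ remain.
Put 21 m³ in container 5; 9 m³ remain.
Put 10 m³ in container 1; 0 m³ remain.
Put 18 m³ in container 6; 12 m³ remain.
Put 25 m³ in container 7; 5 m³ remain.
Final containers: [18,2,10] [17] [27] [14] [21] [18] [25].

7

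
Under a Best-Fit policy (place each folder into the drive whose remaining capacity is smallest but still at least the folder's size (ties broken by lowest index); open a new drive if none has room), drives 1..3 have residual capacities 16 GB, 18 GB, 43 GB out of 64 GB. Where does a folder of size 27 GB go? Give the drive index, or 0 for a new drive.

3

Drives with room: drive 3 (43 GB).
Tightest fit is drive 3 with 43 GB free.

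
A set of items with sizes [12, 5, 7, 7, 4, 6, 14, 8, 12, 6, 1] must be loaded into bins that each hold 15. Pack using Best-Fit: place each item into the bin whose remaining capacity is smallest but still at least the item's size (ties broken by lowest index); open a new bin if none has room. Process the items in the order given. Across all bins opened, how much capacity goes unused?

23

12 → bin 1 (remaining 3)
5 → bin 2 (remaining 10)
7 → bin 2 (remaining 3)
7 → bin 3 (remaining 8)
4 → bin 3 (remaining 4)
6 → bin 4 (remaining 9)
14 → bin 5 (remaining 1)
8 → bin 4 (remaining 1)
12 → bin 6 (remaining 3)
6 → bin 7 (remaining 9)
1 → bin 4 (remaining 0)
7 bins × 15 = 105; used 82; unused 23.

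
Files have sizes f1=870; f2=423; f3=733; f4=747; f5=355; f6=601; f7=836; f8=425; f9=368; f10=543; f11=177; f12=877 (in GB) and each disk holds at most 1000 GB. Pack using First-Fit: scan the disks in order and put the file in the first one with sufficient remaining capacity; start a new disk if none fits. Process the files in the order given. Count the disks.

8

Put f1 (870 GB) in disk 1; 130 GB remain.
Put f2 (423 GB) in disk 2; 577 GB remain.
Put f3 (733 GB) in disk 3; 267 GB remain.
Put f4 (747 GB) in disk 4; 253 GB remain.
Put f5 (355 GB) in disk 2; 222 GB remain.
Put f6 (601 GB) in disk 5; 399 GB remain.
Put f7 (836 GB) in disk 6; 164 GB remain.
Put f8 (425 GB) in disk 7; 575 GB remain.
Put f9 (368 GB) in disk 5; 31 GB remain.
Put f10 (543 GB) in disk 7; 32 GB remain.
Put f11 (177 GB) in disk 2; 45 GB remain.
Put f12 (877 GB) in disk 8; 123 GB remain.
Final disks: [870] [423,355,177] [733] [747] [601,368] [836] [425,543] [877].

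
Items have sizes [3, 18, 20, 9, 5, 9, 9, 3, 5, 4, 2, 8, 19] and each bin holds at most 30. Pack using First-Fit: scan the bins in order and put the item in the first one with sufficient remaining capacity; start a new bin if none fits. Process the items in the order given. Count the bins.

bin 1: place 3, 27 left
bin 1: place 18, 9 left
bin 2: place 20, 10 left
bin 1: place 9, 0 left
bin 2: place 5, 5 left
bin 3: place 9, 21 left
bin 3: place 9, 12 left
bin 2: place 3, 2 left
bin 3: place 5, 7 left
bin 3: place 4, 3 left
bin 2: place 2, 0 left
bin 4: place 8, 22 left
bin 4: place 19, 3 left

4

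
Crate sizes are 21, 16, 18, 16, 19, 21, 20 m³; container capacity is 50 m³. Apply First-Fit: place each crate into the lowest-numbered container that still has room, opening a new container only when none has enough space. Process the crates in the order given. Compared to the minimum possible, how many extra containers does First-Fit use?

First-Fit: [21,16] [18,16] [19,21] [20] → 4 containers.
Total size 131 m³; any packing needs at least ⌈131/50⌉ = 3 containers.
An optimal packing achieves that bound: [21,21] [20,19] [18,16,16] → 3 containers.
Excess: 4 − 3 = 1.

1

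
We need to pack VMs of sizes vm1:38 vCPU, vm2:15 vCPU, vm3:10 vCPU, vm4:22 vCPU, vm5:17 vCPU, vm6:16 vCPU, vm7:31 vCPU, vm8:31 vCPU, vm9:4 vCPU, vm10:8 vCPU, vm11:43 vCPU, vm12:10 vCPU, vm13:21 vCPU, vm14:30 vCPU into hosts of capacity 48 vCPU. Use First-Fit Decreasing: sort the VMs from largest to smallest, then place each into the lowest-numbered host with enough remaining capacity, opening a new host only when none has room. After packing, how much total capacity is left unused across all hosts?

40

Sorted descending: 43, 38, 31, 31, 30, 22, 21, 17, 16, 15, 10, 10, 8, 4.
Put 43 vCPU in host 1; 5 vCPU remain.
Put 38 vCPU in host 2; 10 vCPU remain.
Put 31 vCPU in host 3; 17 vCPU remain.
Put 31 vCPU in host 4; 17 vCPU remain.
Put 30 vCPU in host 5; 18 vCPU remain.
Put 22 vCPU in host 6; 26 vCPU remain.
Put 21 vCPU in host 6; 5 vCPU remain.
Put 17 vCPU in host 3; 0 vCPU remain.
Put 16 vCPU in host 4; 1 vCPU remain.
Put 15 vCPU in host 5; 3 vCPU remain.
Put 10 vCPU in host 2; 0 vCPU remain.
Put 10 vCPU in host 7; 38 vCPU remain.
Put 8 vCPU in host 7; 30 vCPU remain.
Put 4 vCPU in host 1; 1 vCPU remain.
7 hosts × 48 vCPU = 336 vCPU; used 296 vCPU; unused 40 vCPU.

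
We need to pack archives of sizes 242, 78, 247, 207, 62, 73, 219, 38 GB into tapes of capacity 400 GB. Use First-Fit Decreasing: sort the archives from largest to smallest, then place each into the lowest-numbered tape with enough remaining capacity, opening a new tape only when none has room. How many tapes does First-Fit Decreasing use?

Sorted descending: 247, 242, 219, 207, 78, 73, 62, 38.
tape 1: place 247 GB, 153 GB left
tape 2: place 242 GB, 158 GB left
tape 3: place 219 GB, 181 GB left
tape 4: place 207 GB, 193 GB left
tape 1: place 78 GB, 75 GB left
tape 1: place 73 GB, 2 GB left
tape 2: place 62 GB, 96 GB left
tape 2: place 38 GB, 58 GB left

4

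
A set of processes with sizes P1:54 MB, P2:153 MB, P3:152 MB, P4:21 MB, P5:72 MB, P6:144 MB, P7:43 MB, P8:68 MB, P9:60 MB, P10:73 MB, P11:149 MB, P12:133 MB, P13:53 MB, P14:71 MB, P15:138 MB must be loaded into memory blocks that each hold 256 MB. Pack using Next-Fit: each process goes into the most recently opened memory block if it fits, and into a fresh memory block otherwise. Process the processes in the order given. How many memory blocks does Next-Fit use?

7 memory blocks

P1 (54 MB) → memory block 1 (remaining 202 MB)
P2 (153 MB) → memory block 1 (remaining 49 MB)
P3 (152 MB) → memory block 2 (remaining 104 MB)
P4 (21 MB) → memory block 2 (remaining 83 MB)
P5 (72 MB) → memory block 2 (remaining 11 MB)
P6 (144 MB) → memory block 3 (remaining 112 MB)
P7 (43 MB) → memory block 3 (remaining 69 MB)
P8 (68 MB) → memory block 3 (remaining 1 MB)
P9 (60 MB) → memory block 4 (remaining 196 MB)
P10 (73 MB) → memory block 4 (remaining 123 MB)
P11 (149 MB) → memory block 5 (remaining 107 MB)
P12 (133 MB) → memory block 6 (remaining 123 MB)
P13 (53 MB) → memory block 6 (remaining 70 MB)
P14 (71 MB) → memory block 7 (remaining 185 MB)
P15 (138 MB) → memory block 7 (remaining 47 MB)
Final memory blocks: [54,153] [152,21,72] [144,43,68] [60,73] [149] [133,53] [71,138].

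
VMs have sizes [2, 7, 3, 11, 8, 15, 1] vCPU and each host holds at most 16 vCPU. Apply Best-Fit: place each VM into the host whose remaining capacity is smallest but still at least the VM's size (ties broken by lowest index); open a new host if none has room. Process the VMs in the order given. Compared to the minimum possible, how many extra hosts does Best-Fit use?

1

Best-Fit: [2,7,3] [11] [8] [15,1] → 4 hosts.
Total size 47 vCPU; any packing needs at least ⌈47/16⌉ = 3 hosts.
An optimal packing achieves that bound: [15,1] [11,3,2] [8,7] → 3 hosts.
Excess: 4 − 3 = 1.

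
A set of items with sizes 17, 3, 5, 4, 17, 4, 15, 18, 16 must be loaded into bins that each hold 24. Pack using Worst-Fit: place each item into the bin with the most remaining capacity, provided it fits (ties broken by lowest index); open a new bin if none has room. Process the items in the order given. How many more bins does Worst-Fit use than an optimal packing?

1

Worst-Fit: [17,3] [5,4,4] [17] [15] [18] [16] → 6 bins.
Total size 99; any packing needs at least ⌈99/24⌉ = 5 bins.
An optimal packing achieves that bound: [18,5] [17,4,3] [17,4] [16] [15] → 5 bins.
Excess: 6 − 5 = 1.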